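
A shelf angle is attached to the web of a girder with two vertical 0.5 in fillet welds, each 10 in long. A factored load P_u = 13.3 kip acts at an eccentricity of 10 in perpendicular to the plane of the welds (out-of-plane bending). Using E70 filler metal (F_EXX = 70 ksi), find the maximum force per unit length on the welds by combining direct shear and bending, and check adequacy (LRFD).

L_w = 2 × 10 = 20 in; section modulus (unit throat) S = 2 × L²/6 = 33.33 in².
Direct shear f_v = P/L_w = 13.3/20 = 0.665 kip/in.
Moment M = P × e = 13.3 × 10 = 133 kip·in; bending f_b = M/S = 3.99 kip/in.
f_max = √(f_v² + f_b²) = √(0.665² + 3.99²) = 4.045 kip/in.
φr_n = 0.75 × 0.6 × 70 × (0.707 × 0.5) = 11.14 kip/in → adequate.

f_max ≈ 4.05 kip/in; adequate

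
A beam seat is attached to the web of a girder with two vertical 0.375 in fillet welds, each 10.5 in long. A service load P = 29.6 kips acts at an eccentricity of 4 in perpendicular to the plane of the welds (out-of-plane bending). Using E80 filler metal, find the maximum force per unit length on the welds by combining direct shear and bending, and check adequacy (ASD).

E80XX → F_EXX = 80 ksi.
L_w = 2 × 10.5 = 21 in; section modulus (unit throat) S = 2 × L²/6 = 36.75 in².
Direct shear f_v = P/L_w = 29.6/21 = 1.41 kip/in.
Moment M = P × e = 29.6 × 4 = 118.4 kip·in; bending f_b = M/S = 3.222 kip/in.
f_max = √(f_v² + f_b²) = √(1.41² + 3.222²) = 3.517 kip/in.
r_n/Ω = (1/2.0) × 0.6 × 80 × (0.707 × 0.375) = 6.363 kip/in → adequate.

f_max ≈ 3.52 kip/in; adequate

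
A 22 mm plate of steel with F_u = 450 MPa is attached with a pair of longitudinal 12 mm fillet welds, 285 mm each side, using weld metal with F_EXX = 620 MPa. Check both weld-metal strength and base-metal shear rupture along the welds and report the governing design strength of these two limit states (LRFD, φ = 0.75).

t_e = 0.707 × 12 = 8.484 mm; L = 570 mm.
Weld metal: φR_n = 0.75 × 0.6 × 620 × 8.484 × 570 × 10⁻³ = 1349 kN.
Base metal (shear rupture): φR_n = 0.75 × 0.6 × 450 × 22 × 570 × 10⁻³ = 2539 kN.
Governing: weld metal.

φR_n ≈ 1350 kN (weld metal governs)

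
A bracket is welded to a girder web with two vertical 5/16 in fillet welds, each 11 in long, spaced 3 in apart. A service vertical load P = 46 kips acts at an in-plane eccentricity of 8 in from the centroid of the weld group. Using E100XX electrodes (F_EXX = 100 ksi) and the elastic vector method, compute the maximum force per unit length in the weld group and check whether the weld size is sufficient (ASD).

f_max ≈ 8.52 kip/in; NOT adequate

Total weld length L_w = 22 in. Treat welds as unit-width lines.
Polar moment about centroid: J = 2[d³/12 + d(b/2)²] = 2[11³/12 + 11×1.5²] = 271.3 in³.
Direct shear f_v = P/L_w = 46 / 22 = 2.091 kip/in (vertical).
Torsion M = P·e = 46 × 8 = 368 kip·in.
Critical point at (x, y) = (1.5, 5.5) from centroid. f_tx = M·y/J = 7.459 kip/in; f_ty = M·x/J = 2.034 kip/in.
Resultant f_max = √[f_tx² + (f_v + f_ty)²] = √[7.459² + (2.091 + 2.034)²] = 8.524 kip/in.
Capacity per unit length: r_n/Ω = (1/2.0) × 0.6 × 100 × (0.707 × 0.3125) = 6.628 kip/in.
8.524 > 6.628 → NOT adequate.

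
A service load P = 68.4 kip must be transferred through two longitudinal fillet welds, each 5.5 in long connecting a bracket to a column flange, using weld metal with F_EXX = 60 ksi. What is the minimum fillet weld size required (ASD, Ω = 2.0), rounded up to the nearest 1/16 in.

w = 1/2 in

Total weld length L = 11 in.
Required throat t_e = P × Ω / (0.6 F_EXX × L) = 68.4 × 2.0 / (0.6 × 60 × 11) = 0.3455 in.
Required leg w = t_e / 0.707 = 0.4886 in → use 1/2 in.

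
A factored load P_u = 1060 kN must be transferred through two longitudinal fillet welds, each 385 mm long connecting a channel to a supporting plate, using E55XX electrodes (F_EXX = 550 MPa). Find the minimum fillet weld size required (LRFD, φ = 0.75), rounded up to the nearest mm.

w = 8 mm

Total weld length L = 770 mm.
Required throat t_e = P_u / (φ × 0.6 F_EXX × L) = 1060 / (0.75 × 0.6 × 550 × 770 × 10⁻³) = 5.562 mm.
Required leg w = t_e / 0.707 = 7.867 mm → use 8 mm.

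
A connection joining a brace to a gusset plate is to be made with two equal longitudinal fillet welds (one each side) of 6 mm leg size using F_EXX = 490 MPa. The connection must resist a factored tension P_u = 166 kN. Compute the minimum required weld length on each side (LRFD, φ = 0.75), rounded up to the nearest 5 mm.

Throat t_e = 0.707 × 6 = 4.242 mm.
φr_n = 0.75 × 0.6 × 490 × 4.242 × 10⁻³ = 0.9354 kN/mm.
L_req = P_u / φr_n = 166 / 0.9354 = 177.5 mm total.
Per side: 177.5 / 2 = 88.74 mm.
Round up → use L = 90 mm on each side.

L = 90 mm on each side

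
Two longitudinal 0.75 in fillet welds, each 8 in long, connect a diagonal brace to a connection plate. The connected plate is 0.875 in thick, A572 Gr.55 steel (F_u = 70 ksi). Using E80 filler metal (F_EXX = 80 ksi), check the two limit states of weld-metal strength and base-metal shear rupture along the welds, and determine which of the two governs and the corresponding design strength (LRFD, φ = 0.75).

t_e = 0.707 × 0.75 = 0.5302 in; L = 16 in.
Weld metal: φR_n = 0.75 × 0.6 × 80 × 0.5302 × 16 = 305.4 kip.
Base metal (shear rupture): φR_n = 0.75 × 0.6 × 70 × 0.875 × 16 = 441 kip.
Governing: weld metal.

φR_n ≈ 305 kip (weld metal governs)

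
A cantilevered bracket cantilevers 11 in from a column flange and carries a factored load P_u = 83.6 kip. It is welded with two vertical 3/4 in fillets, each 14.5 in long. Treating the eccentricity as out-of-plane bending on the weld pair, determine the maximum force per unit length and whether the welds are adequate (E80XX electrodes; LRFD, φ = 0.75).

f_max ≈ 13.4 kip/in; adequate

E80XX → F_EXX = 80 ksi.
L_w = 2 × 14.5 = 29 in; section modulus (unit throat) S = 2 × L²/6 = 70.08 in².
Direct shear f_v = P/L_w = 83.6/29 = 2.883 kip/in.
Moment M = P × e = 83.6 × 11 = 919.6 kip·in; bending f_b = M/S = 13.12 kip/in.
f_max = √(f_v² + f_b²) = √(2.883² + 13.12²) = 13.43 kip/in.
φr_n = 0.75 × 0.6 × 80 × (0.707 × 0.75) = 19.09 kip/in → adequate.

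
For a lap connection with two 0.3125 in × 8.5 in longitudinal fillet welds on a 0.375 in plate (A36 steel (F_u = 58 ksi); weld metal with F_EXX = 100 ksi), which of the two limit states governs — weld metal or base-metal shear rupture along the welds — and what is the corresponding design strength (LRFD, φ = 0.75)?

t_e = 0.707 × 0.3125 = 0.2209 in; L = 17 in.
Weld metal: φR_n = 0.75 × 0.6 × 100 × 0.2209 × 17 = 169 kips.
Base metal (shear rupture): φR_n = 0.75 × 0.6 × 58 × 0.375 × 17 = 166.4 kips.
Governing: base-metal shear rupture.

φR_n ≈ 166 kips (base-metal shear rupture governs)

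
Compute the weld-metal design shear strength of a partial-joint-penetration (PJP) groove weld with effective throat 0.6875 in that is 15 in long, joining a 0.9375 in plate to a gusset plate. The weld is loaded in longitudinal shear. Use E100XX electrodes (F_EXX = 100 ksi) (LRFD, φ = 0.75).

φR_n ≈ 464 kips

Effective throat (given) t_e = 0.6875 in.
A_we = 0.6875 × 15 = 10.31 in².
F_nw = 0.6 F_EXX = 60 ksi.
φR_n = 0.75 × 60 × 10.31 = 464.1 kips.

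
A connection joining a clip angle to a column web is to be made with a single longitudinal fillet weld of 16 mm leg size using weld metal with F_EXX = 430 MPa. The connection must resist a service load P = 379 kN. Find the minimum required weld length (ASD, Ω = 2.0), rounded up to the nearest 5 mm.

L = 260 mm

Throat t_e = 0.707 × 16 = 11.31 mm.
r_n/Ω = (0.6 × 430 × 11.31) / 2.0 = 1459 N/mm = 1.459 kN/mm.
L_req = P / (r_n/Ω) = 379 / 1.459 = 259.7 mm total.
Round up → use L = 260 mm.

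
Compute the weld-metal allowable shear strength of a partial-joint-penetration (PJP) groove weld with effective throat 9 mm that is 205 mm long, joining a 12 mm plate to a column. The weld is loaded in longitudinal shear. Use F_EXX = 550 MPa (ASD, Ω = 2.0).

Effective throat (given) t_e = 9 mm.
A_we = 9 × 205 = 1845 mm².
F_nw = 0.6 F_EXX = 330 MPa.
R_n/Ω = (330 × 1845) / 2.0 × 10⁻³ = 304.4 kN.

R_n/Ω ≈ 304 kN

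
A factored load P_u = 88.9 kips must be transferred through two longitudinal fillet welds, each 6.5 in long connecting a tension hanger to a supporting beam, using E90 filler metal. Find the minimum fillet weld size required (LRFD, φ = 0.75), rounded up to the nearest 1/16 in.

E90XX → F_EXX = 90 ksi.
Total weld length L = 13 in.
Required throat t_e = P_u / (φ × 0.6 F_EXX × L) = 88.9 / (0.75 × 0.6 × 90 × 13) = 0.1689 in.
Required leg w = t_e / 0.707 = 0.2388 in → use 1/4 in.

w = 1/4 in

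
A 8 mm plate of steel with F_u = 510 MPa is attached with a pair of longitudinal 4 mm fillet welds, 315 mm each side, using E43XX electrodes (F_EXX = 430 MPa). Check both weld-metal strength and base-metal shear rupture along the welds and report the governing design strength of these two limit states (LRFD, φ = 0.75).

φR_n ≈ 345 kN (weld metal governs)

t_e = 0.707 × 4 = 2.828 mm; L = 630 mm.
Weld metal: φR_n = 0.75 × 0.6 × 430 × 2.828 × 630 × 10⁻³ = 344.7 kN.
Base metal (shear rupture): φR_n = 0.75 × 0.6 × 510 × 8 × 630 × 10⁻³ = 1157 kN.
Governing: weld metal.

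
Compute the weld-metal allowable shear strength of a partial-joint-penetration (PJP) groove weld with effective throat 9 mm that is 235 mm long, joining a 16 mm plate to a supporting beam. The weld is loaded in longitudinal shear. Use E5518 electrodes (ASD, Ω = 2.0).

E55XX → F_EXX = 550 MPa.
Effective throat (given) t_e = 9 mm.
A_we = 9 × 235 = 2115 mm².
F_nw = 0.6 F_EXX = 330 MPa.
R_n/Ω = (330 × 2115) / 2.0 × 10⁻³ = 349 kN.

R_n/Ω ≈ 349 kN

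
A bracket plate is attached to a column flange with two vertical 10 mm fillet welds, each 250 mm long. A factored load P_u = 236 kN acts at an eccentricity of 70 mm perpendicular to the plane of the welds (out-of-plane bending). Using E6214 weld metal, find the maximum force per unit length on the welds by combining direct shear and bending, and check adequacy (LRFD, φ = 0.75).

f_max ≈ 923 N/mm; adequate

E62XX → F_EXX = 620 MPa.
L_w = 2 × 250 = 500 mm; section modulus (unit throat) S = 2 × L²/6 = 20830 mm².
Direct shear f_v = P/L_w = 236×10³/500 = 472 N/mm.
Moment M = P × e = 236×10³ × 70 = 16520000 N·mm; bending f_b = M/S = 793 N/mm.
f_max = √(f_v² + f_b²) = √(472² + 793²) = 922.8 N/mm.
φr_n = 0.75 × 0.6 × 620 × (0.707 × 10) = 1973 N/mm → adequate.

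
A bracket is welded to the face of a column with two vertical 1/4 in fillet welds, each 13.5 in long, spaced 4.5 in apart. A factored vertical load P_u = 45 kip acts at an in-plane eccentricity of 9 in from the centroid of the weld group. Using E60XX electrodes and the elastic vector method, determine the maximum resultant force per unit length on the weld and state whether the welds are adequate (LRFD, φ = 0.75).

f_max ≈ 6.01 kip/in; NOT adequate

E60XX → F_EXX = 60 ksi.
Total weld length L_w = 27 in. Treat welds as unit-width lines.
Polar moment about centroid: J = 2[d³/12 + d(b/2)²] = 2[13.5³/12 + 13.5×2.25²] = 546.8 in³.
Direct shear f_v = P/L_w = 45 / 27 = 1.667 kip/in (vertical).
Torsion M = P·e = 45 × 9 = 405 kip·in.
Critical point at (x, y) = (2.25, 6.75) from centroid. f_tx = M·y/J = 5 kip/in; f_ty = M·x/J = 1.667 kip/in.
Resultant f_max = √[f_tx² + (f_v + f_ty)²] = √[5² + (1.667 + 1.667)²] = 6.009 kip/in.
Capacity per unit length: φr_n = 0.75 × 0.6 × 60 × (0.707 × 0.25) = 4.772 kip/in.
6.009 > 4.772 → NOT adequate.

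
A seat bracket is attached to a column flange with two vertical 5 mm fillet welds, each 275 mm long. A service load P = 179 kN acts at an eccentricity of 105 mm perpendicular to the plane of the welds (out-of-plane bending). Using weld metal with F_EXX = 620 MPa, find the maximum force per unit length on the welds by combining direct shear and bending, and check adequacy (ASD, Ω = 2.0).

L_w = 2 × 275 = 550 mm; section modulus (unit throat) S = 2 × L²/6 = 25210 mm².
Direct shear f_v = P/L_w = 179×10³/550 = 325.5 N/mm.
Moment M = P × e = 179×10³ × 105 = 18795000 N·mm; bending f_b = M/S = 745.6 N/mm.
f_max = √(f_v² + f_b²) = √(325.5² + 745.6²) = 813.5 N/mm.
r_n/Ω = (1/2.0) × 0.6 × 620 × (0.707 × 5) = 657.5 N/mm → NOT adequate.

f_max ≈ 814 N/mm; NOT adequate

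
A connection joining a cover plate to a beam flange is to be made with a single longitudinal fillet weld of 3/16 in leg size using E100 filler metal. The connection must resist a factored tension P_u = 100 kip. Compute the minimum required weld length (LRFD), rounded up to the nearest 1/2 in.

L = 17 in

E100XX → F_EXX = 100 ksi.
Throat t_e = 0.707 × 0.1875 = 0.1326 in.
φr_n = 0.75 × 0.6 × 100 × 0.1326 = 5.965 kip/in.
L_req = P_u / φr_n = 100 / 5.965 = 16.76 in total.
Round up → use L = 17 in.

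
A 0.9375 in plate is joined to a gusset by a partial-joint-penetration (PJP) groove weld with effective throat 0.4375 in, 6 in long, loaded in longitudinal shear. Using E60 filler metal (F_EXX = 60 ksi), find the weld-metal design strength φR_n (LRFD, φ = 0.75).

Effective throat (given) t_e = 0.4375 in.
A_we = 0.4375 × 6 = 2.625 in².
F_nw = 0.6 F_EXX = 36 ksi.
φR_n = 0.75 × 36 × 2.625 = 70.88 kip.

φR_n ≈ 70.9 kip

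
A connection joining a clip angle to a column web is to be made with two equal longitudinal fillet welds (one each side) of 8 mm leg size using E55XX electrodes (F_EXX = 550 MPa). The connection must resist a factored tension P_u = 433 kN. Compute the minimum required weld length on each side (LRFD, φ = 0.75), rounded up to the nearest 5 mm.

L = 155 mm on each side

Throat t_e = 0.707 × 8 = 5.656 mm.
φr_n = 0.75 × 0.6 × 550 × 5.656 × 10⁻³ = 1.4 kN/mm.
L_req = P_u / φr_n = 433 / 1.4 = 309.3 mm total.
Per side: 309.3 / 2 = 154.7 mm.
Round up → use L = 155 mm on each side.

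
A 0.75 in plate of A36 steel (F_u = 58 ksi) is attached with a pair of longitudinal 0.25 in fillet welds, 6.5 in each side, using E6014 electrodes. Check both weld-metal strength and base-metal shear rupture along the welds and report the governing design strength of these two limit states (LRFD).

E60XX → F_EXX = 60 ksi.
t_e = 0.707 × 0.25 = 0.1767 in; L = 13 in.
Weld metal: φR_n = 0.75 × 0.6 × 60 × 0.1767 × 13 = 62.04 kip.
Base metal (shear rupture): φR_n = 0.75 × 0.6 × 58 × 0.75 × 13 = 254.5 kip.
Governing: weld metal.

φR_n ≈ 62 kip (weld metal governs)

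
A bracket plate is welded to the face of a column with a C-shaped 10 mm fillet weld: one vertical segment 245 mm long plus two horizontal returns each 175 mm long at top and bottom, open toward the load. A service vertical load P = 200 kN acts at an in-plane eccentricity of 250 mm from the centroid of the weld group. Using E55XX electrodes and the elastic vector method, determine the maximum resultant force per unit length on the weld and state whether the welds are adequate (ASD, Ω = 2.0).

f_max ≈ 1290 N/mm; NOT adequate

E55XX → F_EXX = 550 MPa.
Total weld length L_w = 595 mm. Treat welds as unit-width lines.
Centroid: x̄ = 2×175×87.5 / 595 = 51.47 mm from the vertical weld.
Polar moment about centroid: J = I_x + I_y = [245³/12 + 2×175×122.5²] + [245×51.47² + 2(175³/12 + 175×36.03²)] = 8474000 mm³.
Direct shear f_v = P/L_w = 200×10³ / 595 = 336.1 N/mm (vertical).
Torsion M = P·e = 200×10³ × 250 = 50000000 N·mm.
Critical point at (x, y) = (123.5, 122.5) from centroid. f_tx = M·y/J = 722.8 N/mm; f_ty = M·x/J = 728.8 N/mm.
Resultant f_max = √[f_tx² + (f_v + f_ty)²] = √[722.8² + (336.1 + 728.8)²] = 1287 N/mm.
Capacity per unit length: r_n/Ω = (1/2.0) × 0.6 × 550 × (0.707 × 10) = 1167 N/mm.
1287 > 1167 → NOT adequate.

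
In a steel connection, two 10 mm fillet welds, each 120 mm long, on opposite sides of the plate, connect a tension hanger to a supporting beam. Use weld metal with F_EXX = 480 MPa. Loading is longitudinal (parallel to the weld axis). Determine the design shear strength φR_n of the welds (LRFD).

Effective throat t_e = 0.707 × 10 = 7.07 mm.
Total length L = 240 mm; A_we = 7.07 × 240 = 1697 mm².
F_nw = 0.6 F_EXX = 0.6 × 480 = 288 MPa.
φR_n = 0.75 × 288 × 1697 × 10⁻³ = 366.5 kN.

φR_n ≈ 367 kN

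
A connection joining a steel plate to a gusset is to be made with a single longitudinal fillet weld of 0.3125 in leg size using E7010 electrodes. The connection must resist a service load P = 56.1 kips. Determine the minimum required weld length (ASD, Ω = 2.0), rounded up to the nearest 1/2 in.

L = 12.5 in

E70XX → F_EXX = 70 ksi.
Throat t_e = 0.707 × 0.3125 = 0.2209 in.
r_n/Ω = (0.6 × 70 × 0.2209) / 2.0 = 4.64 kip/in.
L_req = P / (r_n/Ω) = 56.1 / 4.64 = 12.09 in total.
Round up → use L = 12.5 in.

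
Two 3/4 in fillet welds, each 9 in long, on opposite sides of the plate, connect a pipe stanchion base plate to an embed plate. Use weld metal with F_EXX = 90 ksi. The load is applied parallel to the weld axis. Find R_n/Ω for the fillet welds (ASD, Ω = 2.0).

Effective throat t_e = 0.707 × 0.75 = 0.5302 in.
Total length L = 18 in; A_we = 0.5302 × 18 = 9.544 in².
F_nw = 0.6 F_EXX = 0.6 × 90 = 54 ksi.
R_n = 54 × 9.544 = 515.4 kip; R_n/Ω = 515.4/2.0 = 257.7 kip.

R_n/Ω ≈ 258 kip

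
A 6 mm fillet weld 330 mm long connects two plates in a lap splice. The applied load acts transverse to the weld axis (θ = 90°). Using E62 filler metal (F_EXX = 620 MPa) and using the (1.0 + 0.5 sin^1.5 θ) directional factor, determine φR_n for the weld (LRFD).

φR_n ≈ 586 kN

t_e = 0.707 × 6 = 4.242 mm; A_we = 4.242 × 330 = 1400 mm².
Directional factor: 1.0 + 0.5 sin^1.5(90°) = 1.5.
F_nw = 0.6 × 620 × 1.5 = 558 MPa.
φR_n = 0.75 × 558 × 1400 × 10⁻³ = 585.8 kN.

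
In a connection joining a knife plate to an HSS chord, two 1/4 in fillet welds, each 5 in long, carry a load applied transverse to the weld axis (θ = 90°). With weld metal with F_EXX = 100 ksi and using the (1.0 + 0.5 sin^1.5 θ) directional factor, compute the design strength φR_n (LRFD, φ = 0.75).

t_e = 0.707 × 0.25 = 0.1767 in; A_we = 0.1767 × 10 = 1.767 in².
Directional factor: 1.0 + 0.5 sin^1.5(90°) = 1.5.
F_nw = 0.6 × 100 × 1.5 = 90 ksi.
φR_n = 0.75 × 90 × 1.767 = 119.3 kip.

φR_n ≈ 119 kip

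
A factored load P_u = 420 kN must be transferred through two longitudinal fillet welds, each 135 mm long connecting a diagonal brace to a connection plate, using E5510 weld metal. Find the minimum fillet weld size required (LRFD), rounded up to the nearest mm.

w = 9 mm

E55XX → F_EXX = 550 MPa.
Total weld length L = 270 mm.
Required throat t_e = P_u / (φ × 0.6 F_EXX × L) = 420 / (0.75 × 0.6 × 550 × 270 × 10⁻³) = 6.285 mm.
Required leg w = t_e / 0.707 = 8.89 mm → use 9 mm.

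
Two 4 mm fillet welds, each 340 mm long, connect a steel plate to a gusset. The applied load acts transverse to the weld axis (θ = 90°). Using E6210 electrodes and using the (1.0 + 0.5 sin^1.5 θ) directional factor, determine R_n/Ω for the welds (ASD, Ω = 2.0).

E62XX → F_EXX = 620 MPa.
t_e = 0.707 × 4 = 2.828 mm; A_we = 2.828 × 680 = 1923 mm².
Directional factor: 1.0 + 0.5 sin^1.5(90°) = 1.5.
F_nw = 0.6 × 620 × 1.5 = 558 MPa.
R_n/Ω = (558 × 1923) / 2.0 × 10⁻³ = 536.5 kN.

R_n/Ω ≈ 537 kN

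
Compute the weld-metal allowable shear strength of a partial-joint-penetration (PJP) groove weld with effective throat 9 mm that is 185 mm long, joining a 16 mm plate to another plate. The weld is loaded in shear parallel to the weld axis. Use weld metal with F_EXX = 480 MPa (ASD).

R_n/Ω ≈ 240 kN

Effective throat (given) t_e = 9 mm.
A_we = 9 × 185 = 1665 mm².
F_nw = 0.6 F_EXX = 288 MPa.
R_n/Ω = (288 × 1665) / 2.0 × 10⁻³ = 239.8 kN.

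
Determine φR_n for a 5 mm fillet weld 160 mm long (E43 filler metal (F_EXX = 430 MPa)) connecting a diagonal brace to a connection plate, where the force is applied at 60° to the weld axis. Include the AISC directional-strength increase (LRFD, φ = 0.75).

φR_n ≈ 154 kN

t_e = 0.707 × 5 = 3.535 mm; A_we = 3.535 × 160 = 565.6 mm².
Directional factor: 1.0 + 0.5 sin^1.5(60°) = 1.403.
F_nw = 0.6 × 430 × 1.403 = 362 MPa.
φR_n = 0.75 × 362 × 565.6 × 10⁻³ = 153.5 kN.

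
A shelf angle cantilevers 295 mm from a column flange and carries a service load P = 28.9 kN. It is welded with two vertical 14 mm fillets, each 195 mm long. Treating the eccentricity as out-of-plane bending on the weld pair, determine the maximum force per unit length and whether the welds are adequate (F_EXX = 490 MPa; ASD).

L_w = 2 × 195 = 390 mm; section modulus (unit throat) S = 2 × L²/6 = 12680 mm².
Direct shear f_v = P/L_w = 28.9×10³/390 = 74.1 N/mm.
Moment M = P × e = 28.9×10³ × 295 = 8525500 N·mm; bending f_b = M/S = 672.6 N/mm.
f_max = √(f_v² + f_b²) = √(74.1² + 672.6²) = 676.7 N/mm.
r_n/Ω = (1/2.0) × 0.6 × 490 × (0.707 × 14) = 1455 N/mm → adequate.

f_max ≈ 677 N/mm; adequate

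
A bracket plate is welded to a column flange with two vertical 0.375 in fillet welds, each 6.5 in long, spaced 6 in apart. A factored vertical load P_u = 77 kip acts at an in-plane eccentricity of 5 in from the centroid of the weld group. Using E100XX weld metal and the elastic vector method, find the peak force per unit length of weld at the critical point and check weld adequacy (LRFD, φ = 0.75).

f_max ≈ 15.1 kip/in; NOT adequate

E100XX → F_EXX = 100 ksi.
Total weld length L_w = 13 in. Treat welds as unit-width lines.
Polar moment about centroid: J = 2[d³/12 + d(b/2)²] = 2[6.5³/12 + 6.5×3²] = 162.8 in³.
Direct shear f_v = P/L_w = 77 / 13 = 5.923 kip/in (vertical).
Torsion M = P·e = 77 × 5 = 385 kip·in.
Critical point at (x, y) = (3, 3.25) from centroid. f_tx = M·y/J = 7.687 kip/in; f_ty = M·x/J = 7.096 kip/in.
Resultant f_max = √[f_tx² + (f_v + f_ty)²] = √[7.687² + (5.923 + 7.096)²] = 15.12 kip/in.
Capacity per unit length: φr_n = 0.75 × 0.6 × 100 × (0.707 × 0.375) = 11.93 kip/in.
15.12 > 11.93 → NOT adequate.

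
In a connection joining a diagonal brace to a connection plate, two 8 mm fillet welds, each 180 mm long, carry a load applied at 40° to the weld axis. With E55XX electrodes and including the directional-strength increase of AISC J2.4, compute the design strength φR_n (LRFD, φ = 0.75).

φR_n ≈ 634 kN

E55XX → F_EXX = 550 MPa.
t_e = 0.707 × 8 = 5.656 mm; A_we = 5.656 × 360 = 2036 mm².
Directional factor: 1.0 + 0.5 sin^1.5(40°) = 1.258.
F_nw = 0.6 × 550 × 1.258 = 415 MPa.
φR_n = 0.75 × 415 × 2036 × 10⁻³ = 633.8 kN.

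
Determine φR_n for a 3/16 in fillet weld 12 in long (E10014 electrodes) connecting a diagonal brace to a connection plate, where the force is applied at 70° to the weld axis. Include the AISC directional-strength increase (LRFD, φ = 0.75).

E100XX → F_EXX = 100 ksi.
t_e = 0.707 × 0.1875 = 0.1326 in; A_we = 0.1326 × 12 = 1.591 in².
Directional factor: 1.0 + 0.5 sin^1.5(70°) = 1.455.
F_nw = 0.6 × 100 × 1.455 = 87.33 ksi.
φR_n = 0.75 × 87.33 × 1.591 = 104.2 kip.

φR_n ≈ 104 kip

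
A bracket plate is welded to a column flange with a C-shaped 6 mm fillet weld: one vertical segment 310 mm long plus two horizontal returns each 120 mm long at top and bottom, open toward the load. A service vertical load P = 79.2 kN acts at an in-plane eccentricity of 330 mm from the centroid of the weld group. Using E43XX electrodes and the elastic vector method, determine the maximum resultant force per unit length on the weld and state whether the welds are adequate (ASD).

f_max ≈ 612 N/mm; NOT adequate

E43XX → F_EXX = 430 MPa.
Total weld length L_w = 550 mm. Treat welds as unit-width lines.
Centroid: x̄ = 2×120×60 / 550 = 26.18 mm from the vertical weld.
Polar moment about centroid: J = I_x + I_y = [310³/12 + 2×120×155²] + [310×26.18² + 2(120³/12 + 120×33.82²)] = 9024000 mm³.
Direct shear f_v = P/L_w = 79.2×10³ / 550 = 144 N/mm (vertical).
Torsion M = P·e = 79.2×10³ × 330 = 26136000 N·mm.
Critical point at (x, y) = (93.82, 155) from centroid. f_tx = M·y/J = 448.9 N/mm; f_ty = M·x/J = 271.7 N/mm.
Resultant f_max = √[f_tx² + (f_v + f_ty)²] = √[448.9² + (144 + 271.7)²] = 611.9 N/mm.
Capacity per unit length: r_n/Ω = (1/2.0) × 0.6 × 430 × (0.707 × 6) = 547.2 N/mm.
611.9 > 547.2 → NOT adequate.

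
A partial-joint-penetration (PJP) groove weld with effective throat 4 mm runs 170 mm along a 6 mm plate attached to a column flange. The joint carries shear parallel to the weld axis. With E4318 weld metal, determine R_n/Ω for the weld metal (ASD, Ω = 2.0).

E43XX → F_EXX = 430 MPa.
Effective throat (given) t_e = 4 mm.
A_we = 4 × 170 = 680 mm².
F_nw = 0.6 F_EXX = 258 MPa.
R_n/Ω = (258 × 680) / 2.0 × 10⁻³ = 87.72 kN.

R_n/Ω ≈ 87.7 kN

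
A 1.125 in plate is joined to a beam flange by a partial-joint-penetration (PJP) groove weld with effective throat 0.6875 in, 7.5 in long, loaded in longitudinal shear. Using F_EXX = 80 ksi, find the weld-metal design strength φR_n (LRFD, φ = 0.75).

φR_n ≈ 186 kip

Effective throat (given) t_e = 0.6875 in.
A_we = 0.6875 × 7.5 = 5.156 in².
F_nw = 0.6 F_EXX = 48 ksi.
φR_n = 0.75 × 48 × 5.156 = 185.6 kip.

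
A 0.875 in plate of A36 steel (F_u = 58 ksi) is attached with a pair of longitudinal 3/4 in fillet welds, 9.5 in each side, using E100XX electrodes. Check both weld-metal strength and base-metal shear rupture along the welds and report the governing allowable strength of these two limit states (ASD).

E100XX → F_EXX = 100 ksi.
t_e = 0.707 × 0.75 = 0.5302 in; L = 19 in.
Weld metal: R_n/Ω = (1/2.0) × 0.6 × 100 × 0.5302 × 19 = 302.2 kips.
Base metal (shear rupture): R_n/Ω = (1/2.0) × 0.6 × 58 × 0.875 × 19 = 289.3 kips.
Governing: base-metal shear rupture.

R_n/Ω ≈ 289 kips (base-metal shear rupture governs)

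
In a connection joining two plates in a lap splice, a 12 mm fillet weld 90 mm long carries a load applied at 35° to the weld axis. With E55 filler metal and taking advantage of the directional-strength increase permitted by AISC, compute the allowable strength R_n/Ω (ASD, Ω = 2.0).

R_n/Ω ≈ 153 kN

E55XX → F_EXX = 550 MPa.
t_e = 0.707 × 12 = 8.484 mm; A_we = 8.484 × 90 = 763.6 mm².
Directional factor: 1.0 + 0.5 sin^1.5(35°) = 1.217.
F_nw = 0.6 × 550 × 1.217 = 401.7 MPa.
R_n/Ω = (401.7 × 763.6) / 2.0 × 10⁻³ = 153.4 kN.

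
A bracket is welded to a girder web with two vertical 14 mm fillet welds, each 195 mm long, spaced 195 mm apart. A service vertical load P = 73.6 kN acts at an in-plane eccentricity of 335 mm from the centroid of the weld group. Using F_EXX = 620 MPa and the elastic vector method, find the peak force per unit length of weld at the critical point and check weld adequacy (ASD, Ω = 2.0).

f_max ≈ 832 N/mm; adequate

Total weld length L_w = 390 mm. Treat welds as unit-width lines.
Polar moment about centroid: J = 2[d³/12 + d(b/2)²] = 2[195³/12 + 195×97.5²] = 4943000 mm³.
Direct shear f_v = P/L_w = 73.6×10³ / 390 = 188.7 N/mm (vertical).
Torsion M = P·e = 73.6×10³ × 335 = 24656000 N·mm.
Critical point at (x, y) = (97.5, 97.5) from centroid. f_tx = M·y/J = 486.3 N/mm; f_ty = M·x/J = 486.3 N/mm.
Resultant f_max = √[f_tx² + (f_v + f_ty)²] = √[486.3² + (188.7 + 486.3)²] = 832 N/mm.
Capacity per unit length: r_n/Ω = (1/2.0) × 0.6 × 620 × (0.707 × 14) = 1841 N/mm.
832 ≤ 1841 → adequate.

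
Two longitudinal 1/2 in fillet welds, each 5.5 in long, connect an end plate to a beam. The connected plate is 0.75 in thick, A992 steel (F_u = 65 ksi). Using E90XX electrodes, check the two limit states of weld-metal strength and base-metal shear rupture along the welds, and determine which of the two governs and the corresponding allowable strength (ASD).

E90XX → F_EXX = 90 ksi.
t_e = 0.707 × 0.5 = 0.3535 in; L = 11 in.
Weld metal: R_n/Ω = (1/2.0) × 0.6 × 90 × 0.3535 × 11 = 105 kip.
Base metal (shear rupture): R_n/Ω = (1/2.0) × 0.6 × 65 × 0.75 × 11 = 160.9 kip.
Governing: weld metal.

R_n/Ω ≈ 105 kip (weld metal governs)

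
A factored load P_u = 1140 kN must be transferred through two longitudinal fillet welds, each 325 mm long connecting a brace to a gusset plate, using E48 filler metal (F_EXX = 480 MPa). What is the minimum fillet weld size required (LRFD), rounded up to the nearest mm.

Total weld length L = 650 mm.
Required throat t_e = P_u / (φ × 0.6 F_EXX × L) = 1140 / (0.75 × 0.6 × 480 × 650 × 10⁻³) = 8.12 mm.
Required leg w = t_e / 0.707 = 11.48 mm → use 12 mm.

w = 12 mm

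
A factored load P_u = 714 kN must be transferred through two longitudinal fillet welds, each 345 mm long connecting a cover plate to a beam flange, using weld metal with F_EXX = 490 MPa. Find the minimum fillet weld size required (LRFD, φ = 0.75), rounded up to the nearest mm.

Total weld length L = 690 mm.
Required throat t_e = P_u / (φ × 0.6 F_EXX × L) = 714 / (0.75 × 0.6 × 490 × 690 × 10⁻³) = 4.693 mm.
Required leg w = t_e / 0.707 = 6.638 mm → use 7 mm.

w = 7 mm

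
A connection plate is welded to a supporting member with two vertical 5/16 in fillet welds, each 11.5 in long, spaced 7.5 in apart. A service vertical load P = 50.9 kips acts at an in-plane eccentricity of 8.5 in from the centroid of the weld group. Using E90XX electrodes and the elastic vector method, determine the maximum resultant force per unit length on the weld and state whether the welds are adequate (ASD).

f_max ≈ 6.62 kip/in; NOT adequate

E90XX → F_EXX = 90 ksi.
Total weld length L_w = 23 in. Treat welds as unit-width lines.
Polar moment about centroid: J = 2[d³/12 + d(b/2)²] = 2[11.5³/12 + 11.5×3.75²] = 576.9 in³.
Direct shear f_v = P/L_w = 50.9 / 23 = 2.213 kip/in (vertical).
Torsion M = P·e = 50.9 × 8.5 = 432.65 kip·in.
Critical point at (x, y) = (3.75, 5.75) from centroid. f_tx = M·y/J = 4.312 kip/in; f_ty = M·x/J = 2.812 kip/in.
Resultant f_max = √[f_tx² + (f_v + f_ty)²] = √[4.312² + (2.213 + 2.812)²] = 6.622 kip/in.
Capacity per unit length: r_n/Ω = (1/2.0) × 0.6 × 90 × (0.707 × 0.3125) = 5.965 kip/in.
6.622 > 5.965 → NOT adequate.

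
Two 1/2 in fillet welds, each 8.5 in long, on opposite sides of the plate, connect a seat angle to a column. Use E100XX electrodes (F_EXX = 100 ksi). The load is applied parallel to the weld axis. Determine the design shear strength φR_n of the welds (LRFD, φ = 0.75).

Effective throat t_e = 0.707 × 0.5 = 0.3535 in.
Total length L = 17 in; A_we = 0.3535 × 17 = 6.01 in².
F_nw = 0.6 F_EXX = 0.6 × 100 = 60 ksi.
φR_n = 0.75 × 60 × 6.01 = 270.4 kip.

φR_n ≈ 270 kip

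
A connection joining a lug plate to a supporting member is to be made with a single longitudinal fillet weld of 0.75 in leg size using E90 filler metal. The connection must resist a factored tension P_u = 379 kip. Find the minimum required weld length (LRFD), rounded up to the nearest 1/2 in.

E90XX → F_EXX = 90 ksi.
Throat t_e = 0.707 × 0.75 = 0.5302 in.
φr_n = 0.75 × 0.6 × 90 × 0.5302 = 21.48 kip/in.
L_req = P_u / φr_n = 379 / 21.48 = 17.65 in total.
Round up → use L = 18 in.

L = 18 in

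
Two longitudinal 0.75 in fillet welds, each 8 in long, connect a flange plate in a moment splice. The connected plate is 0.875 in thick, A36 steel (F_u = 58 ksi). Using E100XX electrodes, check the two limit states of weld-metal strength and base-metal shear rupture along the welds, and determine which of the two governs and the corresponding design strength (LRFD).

E100XX → F_EXX = 100 ksi.
t_e = 0.707 × 0.75 = 0.5302 in; L = 16 in.
Weld metal: φR_n = 0.75 × 0.6 × 100 × 0.5302 × 16 = 381.8 kip.
Base metal (shear rupture): φR_n = 0.75 × 0.6 × 58 × 0.875 × 16 = 365.4 kip.
Governing: base-metal shear rupture.

φR_n ≈ 365 kip (base-metal shear rupture governs)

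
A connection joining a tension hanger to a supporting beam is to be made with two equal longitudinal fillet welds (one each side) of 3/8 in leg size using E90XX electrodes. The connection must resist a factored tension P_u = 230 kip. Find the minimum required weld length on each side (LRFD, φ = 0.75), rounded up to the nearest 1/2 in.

L = 11 in on each side

E90XX → F_EXX = 90 ksi.
Throat t_e = 0.707 × 0.375 = 0.2651 in.
φr_n = 0.75 × 0.6 × 90 × 0.2651 = 10.74 kip/in.
L_req = P_u / φr_n = 230 / 10.74 = 21.42 in total.
Per side: 21.42 / 2 = 10.71 in.
Round up → use L = 11 in on each side.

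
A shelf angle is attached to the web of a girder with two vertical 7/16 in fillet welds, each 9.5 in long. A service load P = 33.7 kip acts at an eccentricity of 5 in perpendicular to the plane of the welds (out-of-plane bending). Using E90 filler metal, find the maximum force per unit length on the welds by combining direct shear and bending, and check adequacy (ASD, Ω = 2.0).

E90XX → F_EXX = 90 ksi.
L_w = 2 × 9.5 = 19 in; section modulus (unit throat) S = 2 × L²/6 = 30.08 in².
Direct shear f_v = P/L_w = 33.7/19 = 1.774 kip/in.
Moment M = P × e = 33.7 × 5 = 168.5 kip·in; bending f_b = M/S = 5.601 kip/in.
f_max = √(f_v² + f_b²) = √(1.774² + 5.601²) = 5.875 kip/in.
r_n/Ω = (1/2.0) × 0.6 × 90 × (0.707 × 0.4375) = 8.351 kip/in → adequate.

f_max ≈ 5.88 kip/in; adequate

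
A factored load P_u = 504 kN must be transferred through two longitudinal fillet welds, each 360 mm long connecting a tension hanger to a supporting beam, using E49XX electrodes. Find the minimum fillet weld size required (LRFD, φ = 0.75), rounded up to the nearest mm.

w = 5 mm

E49XX → F_EXX = 490 MPa.
Total weld length L = 720 mm.
Required throat t_e = P_u / (φ × 0.6 F_EXX × L) = 504 / (0.75 × 0.6 × 490 × 720 × 10⁻³) = 3.175 mm.
Required leg w = t_e / 0.707 = 4.49 mm → use 5 mm.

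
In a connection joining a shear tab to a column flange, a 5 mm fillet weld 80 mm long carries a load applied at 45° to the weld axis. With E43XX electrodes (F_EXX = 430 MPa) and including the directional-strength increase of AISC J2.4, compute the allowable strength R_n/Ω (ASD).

t_e = 0.707 × 5 = 3.535 mm; A_we = 3.535 × 80 = 282.8 mm².
Directional factor: 1.0 + 0.5 sin^1.5(45°) = 1.297.
F_nw = 0.6 × 430 × 1.297 = 334.7 MPa.
R_n/Ω = (334.7 × 282.8) / 2.0 × 10⁻³ = 47.33 kN.

R_n/Ω ≈ 47.3 kN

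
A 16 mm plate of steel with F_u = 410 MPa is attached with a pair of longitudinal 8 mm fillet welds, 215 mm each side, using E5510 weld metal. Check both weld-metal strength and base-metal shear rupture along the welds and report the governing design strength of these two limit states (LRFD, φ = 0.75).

E55XX → F_EXX = 550 MPa.
t_e = 0.707 × 8 = 5.656 mm; L = 430 mm.
Weld metal: φR_n = 0.75 × 0.6 × 550 × 5.656 × 430 × 10⁻³ = 601.9 kN.
Base metal (shear rupture): φR_n = 0.75 × 0.6 × 410 × 16 × 430 × 10⁻³ = 1269 kN.
Governing: weld metal.

φR_n ≈ 602 kN (weld metal governs)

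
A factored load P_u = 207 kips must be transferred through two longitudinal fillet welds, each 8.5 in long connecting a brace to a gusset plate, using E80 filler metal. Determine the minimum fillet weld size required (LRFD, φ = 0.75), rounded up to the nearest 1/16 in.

E80XX → F_EXX = 80 ksi.
Total weld length L = 17 in.
Required throat t_e = P_u / (φ × 0.6 F_EXX × L) = 207 / (0.75 × 0.6 × 80 × 17) = 0.3382 in.
Required leg w = t_e / 0.707 = 0.4784 in → use 1/2 in.

w = 1/2 in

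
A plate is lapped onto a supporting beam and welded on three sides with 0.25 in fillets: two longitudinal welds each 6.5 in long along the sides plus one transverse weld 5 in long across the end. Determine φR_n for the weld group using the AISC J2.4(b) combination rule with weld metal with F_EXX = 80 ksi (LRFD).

t_e = 0.707 × 0.25 = 0.1767 in.
R_nwl = 0.6 × 80 × 0.1767 × 13 = 110.3 kips (longitudinal, 2 welds).
R_nwt = 0.6 × 80 × 0.1767 × 5 = 42.42 kips (transverse, base value).
(i) R_nwl + R_nwt = 152.7 kips; (ii) 0.85 R_nwl + 1.5 R_nwt = 157.4 kips.
R_n = max = 157.4 kips [governs: (ii)]; φR_n = 118 kips.

φR_n ≈ 118 kips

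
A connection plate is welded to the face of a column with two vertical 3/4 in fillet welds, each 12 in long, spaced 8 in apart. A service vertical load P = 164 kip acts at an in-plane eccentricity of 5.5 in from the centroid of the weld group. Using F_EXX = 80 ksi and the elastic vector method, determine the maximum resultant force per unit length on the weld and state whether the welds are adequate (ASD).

Total weld length L_w = 24 in. Treat welds as unit-width lines.
Polar moment about centroid: J = 2[d³/12 + d(b/2)²] = 2[12³/12 + 12×4²] = 672 in³.
Direct shear f_v = P/L_w = 164 / 24 = 6.833 kip/in (vertical).
Torsion M = P·e = 164 × 5.5 = 902 kip·in.
Critical point at (x, y) = (4, 6) from centroid. f_tx = M·y/J = 8.054 kip/in; f_ty = M·x/J = 5.369 kip/in.
Resultant f_max = √[f_tx² + (f_v + f_ty)²] = √[8.054² + (6.833 + 5.369)²] = 14.62 kip/in.
Capacity per unit length: r_n/Ω = (1/2.0) × 0.6 × 80 × (0.707 × 0.75) = 12.73 kip/in.
14.62 > 12.73 → NOT adequate.

f_max ≈ 14.6 kip/in; NOT adequate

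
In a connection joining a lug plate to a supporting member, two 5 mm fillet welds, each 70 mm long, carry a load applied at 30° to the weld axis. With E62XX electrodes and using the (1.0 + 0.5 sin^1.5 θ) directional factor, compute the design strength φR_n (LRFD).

E62XX → F_EXX = 620 MPa.
t_e = 0.707 × 5 = 3.535 mm; A_we = 3.535 × 140 = 494.9 mm².
Directional factor: 1.0 + 0.5 sin^1.5(30°) = 1.177.
F_nw = 0.6 × 620 × 1.177 = 437.8 MPa.
φR_n = 0.75 × 437.8 × 494.9 × 10⁻³ = 162.5 kN.

φR_n ≈ 162 kN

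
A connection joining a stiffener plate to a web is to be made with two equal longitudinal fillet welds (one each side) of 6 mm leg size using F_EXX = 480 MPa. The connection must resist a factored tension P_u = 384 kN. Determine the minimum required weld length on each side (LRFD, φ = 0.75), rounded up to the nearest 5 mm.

Throat t_e = 0.707 × 6 = 4.242 mm.
φr_n = 0.75 × 0.6 × 480 × 4.242 × 10⁻³ = 0.9163 kN/mm.
L_req = P_u / φr_n = 384 / 0.9163 = 419.1 mm total.
Per side: 419.1 / 2 = 209.5 mm.
Round up → use L = 210 mm on each side.

L = 210 mm on each side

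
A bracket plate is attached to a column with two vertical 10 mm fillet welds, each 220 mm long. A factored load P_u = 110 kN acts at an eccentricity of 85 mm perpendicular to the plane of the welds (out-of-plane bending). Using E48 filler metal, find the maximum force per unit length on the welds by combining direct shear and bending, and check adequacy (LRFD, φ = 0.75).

f_max ≈ 631 N/mm; adequate

E48XX → F_EXX = 480 MPa.
L_w = 2 × 220 = 440 mm; section modulus (unit throat) S = 2 × L²/6 = 16130 mm².
Direct shear f_v = P/L_w = 110×10³/440 = 250 N/mm.
Moment M = P × e = 110×10³ × 85 = 9350000 N·mm; bending f_b = M/S = 579.5 N/mm.
f_max = √(f_v² + f_b²) = √(250² + 579.5²) = 631.2 N/mm.
φr_n = 0.75 × 0.6 × 480 × (0.707 × 10) = 1527 N/mm → adequate.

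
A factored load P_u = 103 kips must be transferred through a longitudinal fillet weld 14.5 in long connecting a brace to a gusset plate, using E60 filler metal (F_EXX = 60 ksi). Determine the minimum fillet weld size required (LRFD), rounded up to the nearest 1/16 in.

w = 3/8 in

Total weld length L = 14.5 in.
Required throat t_e = P_u / (φ × 0.6 F_EXX × L) = 103 / (0.75 × 0.6 × 60 × 14.5) = 0.2631 in.
Required leg w = t_e / 0.707 = 0.3721 in → use 3/8 in.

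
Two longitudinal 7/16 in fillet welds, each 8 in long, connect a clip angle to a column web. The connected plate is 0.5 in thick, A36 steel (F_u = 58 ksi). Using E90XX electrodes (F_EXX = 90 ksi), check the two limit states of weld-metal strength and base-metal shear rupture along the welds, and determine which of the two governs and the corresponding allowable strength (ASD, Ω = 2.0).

R_n/Ω ≈ 134 kips (weld metal governs)

t_e = 0.707 × 0.4375 = 0.3093 in; L = 16 in.
Weld metal: R_n/Ω = (1/2.0) × 0.6 × 90 × 0.3093 × 16 = 133.6 kips.
Base metal (shear rupture): R_n/Ω = (1/2.0) × 0.6 × 58 × 0.5 × 16 = 139.2 kips.
Governing: weld metal.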